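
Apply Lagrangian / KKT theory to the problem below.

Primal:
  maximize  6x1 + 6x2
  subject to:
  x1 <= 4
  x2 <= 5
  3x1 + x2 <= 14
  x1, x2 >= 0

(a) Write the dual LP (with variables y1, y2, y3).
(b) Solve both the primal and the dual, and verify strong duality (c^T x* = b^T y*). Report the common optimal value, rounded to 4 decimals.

The standard primal-dual pair for 'max c^T x s.t. A x <= b, x >= 0' is:
  Dual:  min b^T y  s.t.  A^T y >= c,  y >= 0.

So the dual LP is:
  minimize  4y1 + 5y2 + 14y3
  subject to:
    y1 + 3y3 >= 6
    y2 + y3 >= 6
    y1, y2, y3 >= 0

Solving the primal: x* = (3, 5).
  primal value c^T x* = 48.
Solving the dual: y* = (0, 4, 2).
  dual value b^T y* = 48.
Strong duality: c^T x* = b^T y*. Confirmed.

48


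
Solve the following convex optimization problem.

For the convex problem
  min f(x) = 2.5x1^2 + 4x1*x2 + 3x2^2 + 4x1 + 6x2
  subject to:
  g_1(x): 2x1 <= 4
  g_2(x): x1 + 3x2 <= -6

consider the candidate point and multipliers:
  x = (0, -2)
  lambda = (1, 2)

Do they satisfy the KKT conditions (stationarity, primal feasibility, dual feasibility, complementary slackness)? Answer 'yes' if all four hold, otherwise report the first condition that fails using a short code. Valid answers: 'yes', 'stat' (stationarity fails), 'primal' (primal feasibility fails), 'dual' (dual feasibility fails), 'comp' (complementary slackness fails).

Gradient of f: grad f(x) = Q x + c = (-4, -6)
Constraint values g_i(x) = a_i^T x - b_i:
  g_1((0, -2)) = -4
  g_2((0, -2)) = 0
Stationarity residual: grad f(x) + sum_i lambda_i a_i = (0, 0)
  -> stationarity OK
Primal feasibility (all g_i <= 0): OK
Dual feasibility (all lambda_i >= 0): OK
Complementary slackness (lambda_i * g_i(x) = 0 for all i): FAILS

Verdict: the first failing condition is complementary_slackness -> comp.

comp


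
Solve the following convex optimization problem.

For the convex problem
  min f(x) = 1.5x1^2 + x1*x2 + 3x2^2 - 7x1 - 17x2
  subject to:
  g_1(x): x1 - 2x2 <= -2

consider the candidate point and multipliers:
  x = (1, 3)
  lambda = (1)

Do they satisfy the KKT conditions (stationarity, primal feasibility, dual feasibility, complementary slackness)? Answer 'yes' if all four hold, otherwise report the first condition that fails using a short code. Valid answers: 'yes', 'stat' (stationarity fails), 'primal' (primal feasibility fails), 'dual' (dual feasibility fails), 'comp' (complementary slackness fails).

Gradient of f: grad f(x) = Q x + c = (-1, 2)
Constraint values g_i(x) = a_i^T x - b_i:
  g_1((1, 3)) = -3
Stationarity residual: grad f(x) + sum_i lambda_i a_i = (0, 0)
  -> stationarity OK
Primal feasibility (all g_i <= 0): OK
Dual feasibility (all lambda_i >= 0): OK
Complementary slackness (lambda_i * g_i(x) = 0 for all i): FAILS

Verdict: the first failing condition is complementary_slackness -> comp.

comp


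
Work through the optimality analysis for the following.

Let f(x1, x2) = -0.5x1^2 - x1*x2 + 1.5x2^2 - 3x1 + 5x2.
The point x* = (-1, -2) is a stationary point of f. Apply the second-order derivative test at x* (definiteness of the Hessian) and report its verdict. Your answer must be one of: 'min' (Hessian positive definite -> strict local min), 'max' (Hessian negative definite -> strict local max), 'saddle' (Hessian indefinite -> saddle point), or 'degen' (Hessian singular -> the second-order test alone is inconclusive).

Compute the Hessian H = grad^2 f:
  H = [[-1, -1], [-1, 3]]
Verify stationarity: grad f(x*) = H x* + g = (0, 0).
Eigenvalues of H: -1.2361, 3.2361.
Eigenvalues have mixed signs, so H is indefinite -> x* is a saddle point.

saddle


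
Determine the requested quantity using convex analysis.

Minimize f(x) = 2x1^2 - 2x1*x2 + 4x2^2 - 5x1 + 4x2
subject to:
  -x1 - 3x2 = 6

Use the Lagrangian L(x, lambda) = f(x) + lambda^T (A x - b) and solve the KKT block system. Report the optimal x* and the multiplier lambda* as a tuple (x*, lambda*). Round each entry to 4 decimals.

Form the Lagrangian:
  L(x, lambda) = (1/2) x^T Q x + c^T x + lambda^T (A x - b)
Stationarity (grad_x L = 0): Q x + c + A^T lambda = 0.
Primal feasibility: A x = b.

This gives the KKT block system:
  [ Q   A^T ] [ x     ]   [-c ]
  [ A    0  ] [ lambda ] = [ b ]

Solving the linear system:
  x*      = (-0.4821, -1.8393)
  lambda* = (-3.25)
  f(x*)   = 7.2768

x* = (-0.4821, -1.8393), lambda* = (-3.25)


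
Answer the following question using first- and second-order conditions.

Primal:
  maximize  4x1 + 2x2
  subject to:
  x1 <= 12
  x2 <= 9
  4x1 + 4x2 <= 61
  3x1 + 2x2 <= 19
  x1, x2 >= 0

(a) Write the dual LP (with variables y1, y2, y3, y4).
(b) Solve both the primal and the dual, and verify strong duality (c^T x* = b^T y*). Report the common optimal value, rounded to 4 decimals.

The standard primal-dual pair for 'max c^T x s.t. A x <= b, x >= 0' is:
  Dual:  min b^T y  s.t.  A^T y >= c,  y >= 0.

So the dual LP is:
  minimize  12y1 + 9y2 + 61y3 + 19y4
  subject to:
    y1 + 4y3 + 3y4 >= 4
    y2 + 4y3 + 2y4 >= 2
    y1, y2, y3, y4 >= 0

Solving the primal: x* = (6.3333, 0).
  primal value c^T x* = 25.3333.
Solving the dual: y* = (0, 0, 0, 1.3333).
  dual value b^T y* = 25.3333.
Strong duality: c^T x* = b^T y*. Confirmed.

25.3333


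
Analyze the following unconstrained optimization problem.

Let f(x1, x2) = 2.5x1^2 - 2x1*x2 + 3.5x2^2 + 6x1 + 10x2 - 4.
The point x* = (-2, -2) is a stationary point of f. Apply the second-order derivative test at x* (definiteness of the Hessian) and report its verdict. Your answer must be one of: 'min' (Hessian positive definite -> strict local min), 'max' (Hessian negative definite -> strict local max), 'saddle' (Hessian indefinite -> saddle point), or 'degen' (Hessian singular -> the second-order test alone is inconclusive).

Compute the Hessian H = grad^2 f:
  H = [[5, -2], [-2, 7]]
Verify stationarity: grad f(x*) = H x* + g = (0, 0).
Eigenvalues of H: 3.7639, 8.2361.
Both eigenvalues > 0, so H is positive definite -> x* is a strict local min.

min


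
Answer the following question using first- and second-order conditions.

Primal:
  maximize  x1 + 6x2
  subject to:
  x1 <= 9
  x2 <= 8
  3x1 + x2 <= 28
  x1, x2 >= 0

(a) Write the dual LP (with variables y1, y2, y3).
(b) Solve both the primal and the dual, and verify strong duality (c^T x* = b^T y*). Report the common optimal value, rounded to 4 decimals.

The standard primal-dual pair for 'max c^T x s.t. A x <= b, x >= 0' is:
  Dual:  min b^T y  s.t.  A^T y >= c,  y >= 0.

So the dual LP is:
  minimize  9y1 + 8y2 + 28y3
  subject to:
    y1 + 3y3 >= 1
    y2 + y3 >= 6
    y1, y2, y3 >= 0

Solving the primal: x* = (6.6667, 8).
  primal value c^T x* = 54.6667.
Solving the dual: y* = (0, 5.6667, 0.3333).
  dual value b^T y* = 54.6667.
Strong duality: c^T x* = b^T y*. Confirmed.

54.6667


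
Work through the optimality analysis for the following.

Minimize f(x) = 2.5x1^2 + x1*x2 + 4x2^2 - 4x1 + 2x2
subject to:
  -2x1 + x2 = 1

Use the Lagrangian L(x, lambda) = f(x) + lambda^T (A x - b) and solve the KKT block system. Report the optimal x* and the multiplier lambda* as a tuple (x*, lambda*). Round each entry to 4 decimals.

Form the Lagrangian:
  L(x, lambda) = (1/2) x^T Q x + c^T x + lambda^T (A x - b)
Stationarity (grad_x L = 0): Q x + c + A^T lambda = 0.
Primal feasibility: A x = b.

This gives the KKT block system:
  [ Q   A^T ] [ x     ]   [-c ]
  [ A    0  ] [ lambda ] = [ b ]

Solving the linear system:
  x*      = (-0.4146, 0.1707)
  lambda* = (-2.9512)
  f(x*)   = 2.4756

x* = (-0.4146, 0.1707), lambda* = (-2.9512)


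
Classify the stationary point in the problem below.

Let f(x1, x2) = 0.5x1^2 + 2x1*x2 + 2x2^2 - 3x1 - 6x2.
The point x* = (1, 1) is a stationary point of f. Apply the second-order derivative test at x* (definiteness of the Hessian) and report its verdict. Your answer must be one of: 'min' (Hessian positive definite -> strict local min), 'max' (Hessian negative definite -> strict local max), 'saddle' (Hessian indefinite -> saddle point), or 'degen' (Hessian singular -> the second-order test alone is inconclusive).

Compute the Hessian H = grad^2 f:
  H = [[1, 2], [2, 4]]
Verify stationarity: grad f(x*) = H x* + g = (0, 0).
Eigenvalues of H: 0, 5.
H has a zero eigenvalue (singular; positive semidefinite but not definite), so H is neither positive definite, negative definite, nor indefinite. The second-order test alone is inconclusive -> degen.
(Indeed, f is constant along the null direction of H through x*, so x* is not a strict local extremum.)

degen


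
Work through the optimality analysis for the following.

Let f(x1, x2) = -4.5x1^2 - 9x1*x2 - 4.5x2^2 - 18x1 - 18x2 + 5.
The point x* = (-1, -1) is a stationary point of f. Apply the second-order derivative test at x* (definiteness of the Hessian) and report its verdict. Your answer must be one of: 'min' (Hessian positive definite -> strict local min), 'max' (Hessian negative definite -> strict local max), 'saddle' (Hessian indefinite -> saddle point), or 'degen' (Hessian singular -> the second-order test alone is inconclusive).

Compute the Hessian H = grad^2 f:
  H = [[-9, -9], [-9, -9]]
Verify stationarity: grad f(x*) = H x* + g = (0, 0).
Eigenvalues of H: -18, 0.
H has a zero eigenvalue (singular; negative semidefinite but not definite), so H is neither positive definite, negative definite, nor indefinite. The second-order test alone is inconclusive -> degen.
(Indeed, f is constant along the null direction of H through x*, so x* is not a strict local extremum.)

degen


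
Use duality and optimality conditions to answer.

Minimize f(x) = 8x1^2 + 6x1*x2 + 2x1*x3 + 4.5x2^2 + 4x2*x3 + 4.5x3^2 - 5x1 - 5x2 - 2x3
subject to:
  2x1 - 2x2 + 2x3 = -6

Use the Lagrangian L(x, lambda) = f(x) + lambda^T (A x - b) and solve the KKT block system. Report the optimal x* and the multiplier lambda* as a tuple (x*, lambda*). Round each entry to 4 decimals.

Form the Lagrangian:
  L(x, lambda) = (1/2) x^T Q x + c^T x + lambda^T (A x - b)
Stationarity (grad_x L = 0): Q x + c + A^T lambda = 0.
Primal feasibility: A x = b.

This gives the KKT block system:
  [ Q   A^T ] [ x     ]   [-c ]
  [ A    0  ] [ lambda ] = [ b ]

Solving the linear system:
  x*      = (-0.4568, 1.6814, -0.8618)
  lambda* = (1.9722)
  f(x*)   = 3.7169

x* = (-0.4568, 1.6814, -0.8618), lambda* = (1.9722)


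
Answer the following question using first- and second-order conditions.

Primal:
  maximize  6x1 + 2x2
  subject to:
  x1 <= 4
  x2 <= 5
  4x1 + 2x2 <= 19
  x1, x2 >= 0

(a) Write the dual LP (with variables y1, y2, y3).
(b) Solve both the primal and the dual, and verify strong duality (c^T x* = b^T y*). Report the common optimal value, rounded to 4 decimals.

The standard primal-dual pair for 'max c^T x s.t. A x <= b, x >= 0' is:
  Dual:  min b^T y  s.t.  A^T y >= c,  y >= 0.

So the dual LP is:
  minimize  4y1 + 5y2 + 19y3
  subject to:
    y1 + 4y3 >= 6
    y2 + 2y3 >= 2
    y1, y2, y3 >= 0

Solving the primal: x* = (4, 1.5).
  primal value c^T x* = 27.
Solving the dual: y* = (2, 0, 1).
  dual value b^T y* = 27.
Strong duality: c^T x* = b^T y*. Confirmed.

27


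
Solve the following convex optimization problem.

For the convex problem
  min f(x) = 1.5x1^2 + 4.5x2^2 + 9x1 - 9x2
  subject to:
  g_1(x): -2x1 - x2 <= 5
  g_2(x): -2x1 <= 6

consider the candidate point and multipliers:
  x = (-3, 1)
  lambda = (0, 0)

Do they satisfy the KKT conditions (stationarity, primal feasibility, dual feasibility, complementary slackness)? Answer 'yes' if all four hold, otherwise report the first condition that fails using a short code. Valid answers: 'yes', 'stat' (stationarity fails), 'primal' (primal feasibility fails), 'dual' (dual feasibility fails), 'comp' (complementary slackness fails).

Gradient of f: grad f(x) = Q x + c = (0, 0)
Constraint values g_i(x) = a_i^T x - b_i:
  g_1((-3, 1)) = 0
  g_2((-3, 1)) = 0
Stationarity residual: grad f(x) + sum_i lambda_i a_i = (0, 0)
  -> stationarity OK
Primal feasibility (all g_i <= 0): OK
Dual feasibility (all lambda_i >= 0): OK
Complementary slackness (lambda_i * g_i(x) = 0 for all i): OK

Verdict: yes, KKT holds.

yes


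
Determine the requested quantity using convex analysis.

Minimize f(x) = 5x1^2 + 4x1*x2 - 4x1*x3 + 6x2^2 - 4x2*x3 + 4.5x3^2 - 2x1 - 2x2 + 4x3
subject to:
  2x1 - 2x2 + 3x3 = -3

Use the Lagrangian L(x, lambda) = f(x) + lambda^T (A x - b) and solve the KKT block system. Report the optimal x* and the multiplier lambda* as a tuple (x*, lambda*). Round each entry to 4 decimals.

Form the Lagrangian:
  L(x, lambda) = (1/2) x^T Q x + c^T x + lambda^T (A x - b)
Stationarity (grad_x L = 0): Q x + c + A^T lambda = 0.
Primal feasibility: A x = b.

This gives the KKT block system:
  [ Q   A^T ] [ x     ]   [-c ]
  [ A    0  ] [ lambda ] = [ b ]

Solving the linear system:
  x*      = (-0.2759, 0.125, -0.7328)
  lambda* = (0.6638)
  f(x*)   = -0.319

x* = (-0.2759, 0.125, -0.7328), lambda* = (0.6638)


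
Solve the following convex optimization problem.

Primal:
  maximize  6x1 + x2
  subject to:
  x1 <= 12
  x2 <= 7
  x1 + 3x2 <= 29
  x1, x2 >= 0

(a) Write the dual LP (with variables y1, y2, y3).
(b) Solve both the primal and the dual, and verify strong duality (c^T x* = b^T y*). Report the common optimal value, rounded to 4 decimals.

The standard primal-dual pair for 'max c^T x s.t. A x <= b, x >= 0' is:
  Dual:  min b^T y  s.t.  A^T y >= c,  y >= 0.

So the dual LP is:
  minimize  12y1 + 7y2 + 29y3
  subject to:
    y1 + y3 >= 6
    y2 + 3y3 >= 1
    y1, y2, y3 >= 0

Solving the primal: x* = (12, 5.6667).
  primal value c^T x* = 77.6667.
Solving the dual: y* = (5.6667, 0, 0.3333).
  dual value b^T y* = 77.6667.
Strong duality: c^T x* = b^T y*. Confirmed.

77.6667


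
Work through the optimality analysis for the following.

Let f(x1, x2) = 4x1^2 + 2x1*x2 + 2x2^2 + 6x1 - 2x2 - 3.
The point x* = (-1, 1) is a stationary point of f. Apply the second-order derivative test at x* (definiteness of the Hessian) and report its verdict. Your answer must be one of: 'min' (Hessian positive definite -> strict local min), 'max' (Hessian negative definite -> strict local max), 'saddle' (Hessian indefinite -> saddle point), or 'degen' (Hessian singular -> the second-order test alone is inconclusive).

Compute the Hessian H = grad^2 f:
  H = [[8, 2], [2, 4]]
Verify stationarity: grad f(x*) = H x* + g = (0, 0).
Eigenvalues of H: 3.1716, 8.8284.
Both eigenvalues > 0, so H is positive definite -> x* is a strict local min.

min


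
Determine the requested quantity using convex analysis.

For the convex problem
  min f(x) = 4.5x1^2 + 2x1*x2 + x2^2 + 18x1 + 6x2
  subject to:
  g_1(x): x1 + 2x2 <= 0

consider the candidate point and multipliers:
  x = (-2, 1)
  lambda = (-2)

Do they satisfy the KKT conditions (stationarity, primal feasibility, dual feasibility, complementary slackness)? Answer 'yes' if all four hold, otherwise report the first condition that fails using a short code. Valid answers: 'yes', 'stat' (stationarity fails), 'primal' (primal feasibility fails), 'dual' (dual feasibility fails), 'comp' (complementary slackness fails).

Gradient of f: grad f(x) = Q x + c = (2, 4)
Constraint values g_i(x) = a_i^T x - b_i:
  g_1((-2, 1)) = 0
Stationarity residual: grad f(x) + sum_i lambda_i a_i = (0, 0)
  -> stationarity OK
Primal feasibility (all g_i <= 0): OK
Dual feasibility (all lambda_i >= 0): FAILS
Complementary slackness (lambda_i * g_i(x) = 0 for all i): OK

Verdict: the first failing condition is dual_feasibility -> dual.

dual


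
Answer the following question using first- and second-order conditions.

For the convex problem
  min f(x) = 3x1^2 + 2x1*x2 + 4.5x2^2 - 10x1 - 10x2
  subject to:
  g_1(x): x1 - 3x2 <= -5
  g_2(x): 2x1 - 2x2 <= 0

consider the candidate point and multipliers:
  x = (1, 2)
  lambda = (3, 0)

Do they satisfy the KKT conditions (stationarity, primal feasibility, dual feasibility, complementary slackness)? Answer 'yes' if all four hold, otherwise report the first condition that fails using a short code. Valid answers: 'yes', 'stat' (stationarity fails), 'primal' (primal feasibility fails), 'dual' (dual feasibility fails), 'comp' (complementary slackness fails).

Gradient of f: grad f(x) = Q x + c = (0, 10)
Constraint values g_i(x) = a_i^T x - b_i:
  g_1((1, 2)) = 0
  g_2((1, 2)) = -2
Stationarity residual: grad f(x) + sum_i lambda_i a_i = (3, 1)
  -> stationarity FAILS
Primal feasibility (all g_i <= 0): OK
Dual feasibility (all lambda_i >= 0): OK
Complementary slackness (lambda_i * g_i(x) = 0 for all i): OK

Verdict: the first failing condition is stationarity -> stat.

stat


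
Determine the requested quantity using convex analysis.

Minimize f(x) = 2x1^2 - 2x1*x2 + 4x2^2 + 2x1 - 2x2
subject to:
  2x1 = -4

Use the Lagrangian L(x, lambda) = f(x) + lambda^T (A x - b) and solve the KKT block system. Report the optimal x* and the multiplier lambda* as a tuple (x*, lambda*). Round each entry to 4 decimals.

Form the Lagrangian:
  L(x, lambda) = (1/2) x^T Q x + c^T x + lambda^T (A x - b)
Stationarity (grad_x L = 0): Q x + c + A^T lambda = 0.
Primal feasibility: A x = b.

This gives the KKT block system:
  [ Q   A^T ] [ x     ]   [-c ]
  [ A    0  ] [ lambda ] = [ b ]

Solving the linear system:
  x*      = (-2, -0.25)
  lambda* = (2.75)
  f(x*)   = 3.75

x* = (-2, -0.25), lambda* = (2.75)


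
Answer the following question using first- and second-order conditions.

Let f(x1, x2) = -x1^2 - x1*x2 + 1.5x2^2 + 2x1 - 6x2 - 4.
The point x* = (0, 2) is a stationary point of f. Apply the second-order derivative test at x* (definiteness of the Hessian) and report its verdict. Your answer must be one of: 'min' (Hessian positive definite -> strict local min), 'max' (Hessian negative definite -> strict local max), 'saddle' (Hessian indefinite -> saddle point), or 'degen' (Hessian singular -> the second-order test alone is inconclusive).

Compute the Hessian H = grad^2 f:
  H = [[-2, -1], [-1, 3]]
Verify stationarity: grad f(x*) = H x* + g = (0, 0).
Eigenvalues of H: -2.1926, 3.1926.
Eigenvalues have mixed signs, so H is indefinite -> x* is a saddle point.

saddle


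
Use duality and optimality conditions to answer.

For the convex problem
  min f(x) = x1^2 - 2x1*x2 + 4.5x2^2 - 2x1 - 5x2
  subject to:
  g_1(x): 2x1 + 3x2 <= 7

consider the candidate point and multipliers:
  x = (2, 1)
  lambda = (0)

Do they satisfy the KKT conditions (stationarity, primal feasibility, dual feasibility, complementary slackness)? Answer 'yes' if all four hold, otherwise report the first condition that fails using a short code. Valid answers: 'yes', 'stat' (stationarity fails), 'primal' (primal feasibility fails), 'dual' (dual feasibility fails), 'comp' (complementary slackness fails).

Gradient of f: grad f(x) = Q x + c = (0, 0)
Constraint values g_i(x) = a_i^T x - b_i:
  g_1((2, 1)) = 0
Stationarity residual: grad f(x) + sum_i lambda_i a_i = (0, 0)
  -> stationarity OK
Primal feasibility (all g_i <= 0): OK
Dual feasibility (all lambda_i >= 0): OK
Complementary slackness (lambda_i * g_i(x) = 0 for all i): OK

Verdict: yes, KKT holds.

yes


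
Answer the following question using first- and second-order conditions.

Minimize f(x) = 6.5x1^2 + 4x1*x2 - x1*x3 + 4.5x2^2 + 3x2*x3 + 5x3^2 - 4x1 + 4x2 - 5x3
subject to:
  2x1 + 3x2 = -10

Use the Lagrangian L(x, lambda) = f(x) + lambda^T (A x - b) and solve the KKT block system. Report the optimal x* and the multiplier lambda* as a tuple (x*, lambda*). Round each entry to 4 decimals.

Form the Lagrangian:
  L(x, lambda) = (1/2) x^T Q x + c^T x + lambda^T (A x - b)
Stationarity (grad_x L = 0): Q x + c + A^T lambda = 0.
Primal feasibility: A x = b.

This gives the KKT block system:
  [ Q   A^T ] [ x     ]   [-c ]
  [ A    0  ] [ lambda ] = [ b ]

Solving the linear system:
  x*      = (0.418, -3.612, 1.6254)
  lambda* = (7.3199)
  f(x*)   = 24.4763

x* = (0.418, -3.612, 1.6254), lambda* = (7.3199)


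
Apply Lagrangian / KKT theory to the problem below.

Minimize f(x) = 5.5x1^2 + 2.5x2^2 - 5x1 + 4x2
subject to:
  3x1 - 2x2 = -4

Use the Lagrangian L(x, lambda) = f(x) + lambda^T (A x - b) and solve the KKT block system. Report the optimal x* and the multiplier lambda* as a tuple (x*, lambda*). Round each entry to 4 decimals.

Form the Lagrangian:
  L(x, lambda) = (1/2) x^T Q x + c^T x + lambda^T (A x - b)
Stationarity (grad_x L = 0): Q x + c + A^T lambda = 0.
Primal feasibility: A x = b.

This gives the KKT block system:
  [ Q   A^T ] [ x     ]   [-c ]
  [ A    0  ] [ lambda ] = [ b ]

Solving the linear system:
  x*      = (-0.7191, 0.9213)
  lambda* = (4.3034)
  f(x*)   = 12.2472

x* = (-0.7191, 0.9213), lambda* = (4.3034)


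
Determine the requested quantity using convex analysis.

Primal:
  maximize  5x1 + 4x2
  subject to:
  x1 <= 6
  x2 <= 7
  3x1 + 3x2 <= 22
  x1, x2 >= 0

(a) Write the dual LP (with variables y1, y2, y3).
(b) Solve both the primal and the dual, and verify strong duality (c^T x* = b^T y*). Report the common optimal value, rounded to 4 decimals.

The standard primal-dual pair for 'max c^T x s.t. A x <= b, x >= 0' is:
  Dual:  min b^T y  s.t.  A^T y >= c,  y >= 0.

So the dual LP is:
  minimize  6y1 + 7y2 + 22y3
  subject to:
    y1 + 3y3 >= 5
    y2 + 3y3 >= 4
    y1, y2, y3 >= 0

Solving the primal: x* = (6, 1.3333).
  primal value c^T x* = 35.3333.
Solving the dual: y* = (1, 0, 1.3333).
  dual value b^T y* = 35.3333.
Strong duality: c^T x* = b^T y*. Confirmed.

35.3333


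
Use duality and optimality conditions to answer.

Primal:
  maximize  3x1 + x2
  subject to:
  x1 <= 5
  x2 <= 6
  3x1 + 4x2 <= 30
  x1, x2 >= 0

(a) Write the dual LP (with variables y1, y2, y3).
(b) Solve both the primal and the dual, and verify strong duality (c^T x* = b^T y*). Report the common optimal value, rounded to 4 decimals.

The standard primal-dual pair for 'max c^T x s.t. A x <= b, x >= 0' is:
  Dual:  min b^T y  s.t.  A^T y >= c,  y >= 0.

So the dual LP is:
  minimize  5y1 + 6y2 + 30y3
  subject to:
    y1 + 3y3 >= 3
    y2 + 4y3 >= 1
    y1, y2, y3 >= 0

Solving the primal: x* = (5, 3.75).
  primal value c^T x* = 18.75.
Solving the dual: y* = (2.25, 0, 0.25).
  dual value b^T y* = 18.75.
Strong duality: c^T x* = b^T y*. Confirmed.

18.75


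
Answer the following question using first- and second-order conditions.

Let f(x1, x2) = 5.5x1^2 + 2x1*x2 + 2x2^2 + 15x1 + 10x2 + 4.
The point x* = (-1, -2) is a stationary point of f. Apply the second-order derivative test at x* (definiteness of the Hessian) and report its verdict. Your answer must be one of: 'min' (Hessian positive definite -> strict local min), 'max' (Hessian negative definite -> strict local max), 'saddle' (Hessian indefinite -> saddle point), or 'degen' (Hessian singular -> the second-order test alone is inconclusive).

Compute the Hessian H = grad^2 f:
  H = [[11, 2], [2, 4]]
Verify stationarity: grad f(x*) = H x* + g = (0, 0).
Eigenvalues of H: 3.4689, 11.5311.
Both eigenvalues > 0, so H is positive definite -> x* is a strict local min.

min


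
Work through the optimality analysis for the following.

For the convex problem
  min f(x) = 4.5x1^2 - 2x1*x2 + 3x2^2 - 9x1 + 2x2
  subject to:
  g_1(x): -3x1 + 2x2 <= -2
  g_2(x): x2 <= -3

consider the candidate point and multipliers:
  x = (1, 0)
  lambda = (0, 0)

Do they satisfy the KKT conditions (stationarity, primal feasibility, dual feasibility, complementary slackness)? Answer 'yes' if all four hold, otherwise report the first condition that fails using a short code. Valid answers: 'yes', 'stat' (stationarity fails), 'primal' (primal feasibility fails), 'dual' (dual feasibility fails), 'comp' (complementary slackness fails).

Gradient of f: grad f(x) = Q x + c = (0, 0)
Constraint values g_i(x) = a_i^T x - b_i:
  g_1((1, 0)) = -1
  g_2((1, 0)) = 3
Stationarity residual: grad f(x) + sum_i lambda_i a_i = (0, 0)
  -> stationarity OK
Primal feasibility (all g_i <= 0): FAILS
Dual feasibility (all lambda_i >= 0): OK
Complementary slackness (lambda_i * g_i(x) = 0 for all i): OK

Verdict: the first failing condition is primal_feasibility -> primal.

primal


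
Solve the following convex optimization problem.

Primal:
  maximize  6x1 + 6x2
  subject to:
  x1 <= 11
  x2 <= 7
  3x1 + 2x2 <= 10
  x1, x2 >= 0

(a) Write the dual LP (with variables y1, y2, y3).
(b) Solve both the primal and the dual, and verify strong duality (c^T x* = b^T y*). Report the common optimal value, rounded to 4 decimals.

The standard primal-dual pair for 'max c^T x s.t. A x <= b, x >= 0' is:
  Dual:  min b^T y  s.t.  A^T y >= c,  y >= 0.

So the dual LP is:
  minimize  11y1 + 7y2 + 10y3
  subject to:
    y1 + 3y3 >= 6
    y2 + 2y3 >= 6
    y1, y2, y3 >= 0

Solving the primal: x* = (0, 5).
  primal value c^T x* = 30.
Solving the dual: y* = (0, 0, 3).
  dual value b^T y* = 30.
Strong duality: c^T x* = b^T y*. Confirmed.

30


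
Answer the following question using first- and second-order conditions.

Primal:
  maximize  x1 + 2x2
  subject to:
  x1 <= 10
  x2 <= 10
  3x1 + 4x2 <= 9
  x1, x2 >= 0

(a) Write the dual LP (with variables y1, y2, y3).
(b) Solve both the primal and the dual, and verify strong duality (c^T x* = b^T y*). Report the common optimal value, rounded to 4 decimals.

The standard primal-dual pair for 'max c^T x s.t. A x <= b, x >= 0' is:
  Dual:  min b^T y  s.t.  A^T y >= c,  y >= 0.

So the dual LP is:
  minimize  10y1 + 10y2 + 9y3
  subject to:
    y1 + 3y3 >= 1
    y2 + 4y3 >= 2
    y1, y2, y3 >= 0

Solving the primal: x* = (0, 2.25).
  primal value c^T x* = 4.5.
Solving the dual: y* = (0, 0, 0.5).
  dual value b^T y* = 4.5.
Strong duality: c^T x* = b^T y*. Confirmed.

4.5


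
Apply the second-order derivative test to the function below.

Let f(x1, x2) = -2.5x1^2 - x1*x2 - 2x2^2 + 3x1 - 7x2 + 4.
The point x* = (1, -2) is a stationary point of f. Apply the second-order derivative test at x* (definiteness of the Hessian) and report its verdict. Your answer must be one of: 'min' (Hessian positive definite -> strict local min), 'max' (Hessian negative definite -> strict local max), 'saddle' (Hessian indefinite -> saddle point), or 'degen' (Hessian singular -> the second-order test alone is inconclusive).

Compute the Hessian H = grad^2 f:
  H = [[-5, -1], [-1, -4]]
Verify stationarity: grad f(x*) = H x* + g = (0, 0).
Eigenvalues of H: -5.618, -3.382.
Both eigenvalues < 0, so H is negative definite -> x* is a strict local max.

max


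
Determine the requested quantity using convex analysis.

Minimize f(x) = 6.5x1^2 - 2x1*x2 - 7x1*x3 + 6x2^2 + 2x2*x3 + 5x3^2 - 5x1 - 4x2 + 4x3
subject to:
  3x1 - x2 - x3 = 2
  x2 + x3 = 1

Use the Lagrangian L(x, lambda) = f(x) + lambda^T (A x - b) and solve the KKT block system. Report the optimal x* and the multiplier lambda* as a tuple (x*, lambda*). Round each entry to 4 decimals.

Form the Lagrangian:
  L(x, lambda) = (1/2) x^T Q x + c^T x + lambda^T (A x - b)
Stationarity (grad_x L = 0): Q x + c + A^T lambda = 0.
Primal feasibility: A x = b.

This gives the KKT block system:
  [ Q   A^T ] [ x     ]   [-c ]
  [ A    0  ] [ lambda ] = [ b ]

Solving the linear system:
  x*      = (1, 0.6111, 0.3889)
  lambda* = (-1.3519, -3.463)
  f(x*)   = 0.1389

x* = (1, 0.6111, 0.3889), lambda* = (-1.3519, -3.463)


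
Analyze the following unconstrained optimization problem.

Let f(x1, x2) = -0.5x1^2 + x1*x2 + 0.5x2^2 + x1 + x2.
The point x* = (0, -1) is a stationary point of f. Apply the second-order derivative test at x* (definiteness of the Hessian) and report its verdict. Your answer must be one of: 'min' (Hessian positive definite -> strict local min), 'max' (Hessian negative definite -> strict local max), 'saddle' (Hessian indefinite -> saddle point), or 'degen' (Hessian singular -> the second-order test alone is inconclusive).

Compute the Hessian H = grad^2 f:
  H = [[-1, 1], [1, 1]]
Verify stationarity: grad f(x*) = H x* + g = (0, 0).
Eigenvalues of H: -1.4142, 1.4142.
Eigenvalues have mixed signs, so H is indefinite -> x* is a saddle point.

saddle


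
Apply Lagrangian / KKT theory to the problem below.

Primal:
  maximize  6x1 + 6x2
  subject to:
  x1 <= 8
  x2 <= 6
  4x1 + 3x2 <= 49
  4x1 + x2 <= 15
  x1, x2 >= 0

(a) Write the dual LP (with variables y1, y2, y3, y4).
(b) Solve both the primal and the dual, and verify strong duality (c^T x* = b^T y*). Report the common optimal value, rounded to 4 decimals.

The standard primal-dual pair for 'max c^T x s.t. A x <= b, x >= 0' is:
  Dual:  min b^T y  s.t.  A^T y >= c,  y >= 0.

So the dual LP is:
  minimize  8y1 + 6y2 + 49y3 + 15y4
  subject to:
    y1 + 4y3 + 4y4 >= 6
    y2 + 3y3 + y4 >= 6
    y1, y2, y3, y4 >= 0

Solving the primal: x* = (2.25, 6).
  primal value c^T x* = 49.5.
Solving the dual: y* = (0, 4.5, 0, 1.5).
  dual value b^T y* = 49.5.
Strong duality: c^T x* = b^T y*. Confirmed.

49.5


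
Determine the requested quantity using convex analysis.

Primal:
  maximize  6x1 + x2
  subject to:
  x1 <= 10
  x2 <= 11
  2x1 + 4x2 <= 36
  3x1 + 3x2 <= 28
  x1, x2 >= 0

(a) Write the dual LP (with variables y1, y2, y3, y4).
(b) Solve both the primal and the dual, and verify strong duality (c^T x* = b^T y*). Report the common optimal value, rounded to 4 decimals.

The standard primal-dual pair for 'max c^T x s.t. A x <= b, x >= 0' is:
  Dual:  min b^T y  s.t.  A^T y >= c,  y >= 0.

So the dual LP is:
  minimize  10y1 + 11y2 + 36y3 + 28y4
  subject to:
    y1 + 2y3 + 3y4 >= 6
    y2 + 4y3 + 3y4 >= 1
    y1, y2, y3, y4 >= 0

Solving the primal: x* = (9.3333, 0).
  primal value c^T x* = 56.
Solving the dual: y* = (0, 0, 0, 2).
  dual value b^T y* = 56.
Strong duality: c^T x* = b^T y*. Confirmed.

56


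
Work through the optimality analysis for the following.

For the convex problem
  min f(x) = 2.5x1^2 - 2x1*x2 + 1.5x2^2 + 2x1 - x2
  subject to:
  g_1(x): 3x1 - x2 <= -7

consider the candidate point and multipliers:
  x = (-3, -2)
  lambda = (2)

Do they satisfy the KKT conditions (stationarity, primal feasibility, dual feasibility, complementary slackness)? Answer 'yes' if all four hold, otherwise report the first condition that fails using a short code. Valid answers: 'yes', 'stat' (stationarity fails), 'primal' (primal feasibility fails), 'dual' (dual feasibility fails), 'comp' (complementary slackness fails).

Gradient of f: grad f(x) = Q x + c = (-9, -1)
Constraint values g_i(x) = a_i^T x - b_i:
  g_1((-3, -2)) = 0
Stationarity residual: grad f(x) + sum_i lambda_i a_i = (-3, -3)
  -> stationarity FAILS
Primal feasibility (all g_i <= 0): OK
Dual feasibility (all lambda_i >= 0): OK
Complementary slackness (lambda_i * g_i(x) = 0 for all i): OK

Verdict: the first failing condition is stationarity -> stat.

stat


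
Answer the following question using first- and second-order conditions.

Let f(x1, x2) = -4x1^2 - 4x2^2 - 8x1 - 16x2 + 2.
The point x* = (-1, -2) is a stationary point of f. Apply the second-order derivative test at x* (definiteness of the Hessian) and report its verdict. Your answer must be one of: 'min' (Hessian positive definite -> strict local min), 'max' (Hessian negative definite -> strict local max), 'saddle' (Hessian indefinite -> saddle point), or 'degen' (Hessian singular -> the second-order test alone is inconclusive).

Compute the Hessian H = grad^2 f:
  H = [[-8, 0], [0, -8]]
Verify stationarity: grad f(x*) = H x* + g = (0, 0).
Eigenvalues of H: -8, -8.
Both eigenvalues < 0, so H is negative definite -> x* is a strict local max.

max


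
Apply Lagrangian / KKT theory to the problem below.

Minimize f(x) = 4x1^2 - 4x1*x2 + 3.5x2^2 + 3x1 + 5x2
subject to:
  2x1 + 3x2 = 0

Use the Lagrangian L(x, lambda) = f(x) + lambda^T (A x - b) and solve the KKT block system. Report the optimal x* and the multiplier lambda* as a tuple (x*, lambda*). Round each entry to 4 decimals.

Form the Lagrangian:
  L(x, lambda) = (1/2) x^T Q x + c^T x + lambda^T (A x - b)
Stationarity (grad_x L = 0): Q x + c + A^T lambda = 0.
Primal feasibility: A x = b.

This gives the KKT block system:
  [ Q   A^T ] [ x     ]   [-c ]
  [ A    0  ] [ lambda ] = [ b ]

Solving the linear system:
  x*      = (0.0203, -0.0135)
  lambda* = (-1.6081)
  f(x*)   = -0.0034

x* = (0.0203, -0.0135), lambda* = (-1.6081)


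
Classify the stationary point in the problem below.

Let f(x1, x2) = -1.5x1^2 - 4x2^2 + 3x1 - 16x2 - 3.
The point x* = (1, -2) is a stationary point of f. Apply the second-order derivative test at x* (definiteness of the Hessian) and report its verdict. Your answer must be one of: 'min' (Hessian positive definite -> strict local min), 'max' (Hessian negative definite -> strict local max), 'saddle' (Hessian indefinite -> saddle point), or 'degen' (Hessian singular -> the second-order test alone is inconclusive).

Compute the Hessian H = grad^2 f:
  H = [[-3, 0], [0, -8]]
Verify stationarity: grad f(x*) = H x* + g = (0, 0).
Eigenvalues of H: -8, -3.
Both eigenvalues < 0, so H is negative definite -> x* is a strict local max.

max


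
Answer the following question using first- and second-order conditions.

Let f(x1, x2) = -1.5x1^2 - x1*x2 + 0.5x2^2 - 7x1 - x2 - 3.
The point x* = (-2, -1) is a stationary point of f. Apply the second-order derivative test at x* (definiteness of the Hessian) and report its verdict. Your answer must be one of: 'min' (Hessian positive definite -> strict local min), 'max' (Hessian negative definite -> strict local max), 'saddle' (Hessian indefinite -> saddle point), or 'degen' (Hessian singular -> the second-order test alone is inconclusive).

Compute the Hessian H = grad^2 f:
  H = [[-3, -1], [-1, 1]]
Verify stationarity: grad f(x*) = H x* + g = (0, 0).
Eigenvalues of H: -3.2361, 1.2361.
Eigenvalues have mixed signs, so H is indefinite -> x* is a saddle point.

saddle


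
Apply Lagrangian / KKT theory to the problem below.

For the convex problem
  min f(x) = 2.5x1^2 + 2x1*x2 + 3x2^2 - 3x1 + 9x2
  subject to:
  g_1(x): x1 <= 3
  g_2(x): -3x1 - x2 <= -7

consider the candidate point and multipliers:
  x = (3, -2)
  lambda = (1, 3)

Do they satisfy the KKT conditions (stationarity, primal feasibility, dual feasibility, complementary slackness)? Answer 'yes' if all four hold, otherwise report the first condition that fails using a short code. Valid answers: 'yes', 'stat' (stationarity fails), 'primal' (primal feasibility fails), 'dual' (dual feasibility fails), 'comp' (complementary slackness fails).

Gradient of f: grad f(x) = Q x + c = (8, 3)
Constraint values g_i(x) = a_i^T x - b_i:
  g_1((3, -2)) = 0
  g_2((3, -2)) = 0
Stationarity residual: grad f(x) + sum_i lambda_i a_i = (0, 0)
  -> stationarity OK
Primal feasibility (all g_i <= 0): OK
Dual feasibility (all lambda_i >= 0): OK
Complementary slackness (lambda_i * g_i(x) = 0 for all i): OK

Verdict: yes, KKT holds.

yes


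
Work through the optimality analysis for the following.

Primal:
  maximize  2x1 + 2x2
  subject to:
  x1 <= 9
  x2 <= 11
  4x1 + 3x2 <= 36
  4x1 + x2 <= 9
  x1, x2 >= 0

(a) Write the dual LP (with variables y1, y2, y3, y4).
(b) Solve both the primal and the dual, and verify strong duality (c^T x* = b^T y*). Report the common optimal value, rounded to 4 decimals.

The standard primal-dual pair for 'max c^T x s.t. A x <= b, x >= 0' is:
  Dual:  min b^T y  s.t.  A^T y >= c,  y >= 0.

So the dual LP is:
  minimize  9y1 + 11y2 + 36y3 + 9y4
  subject to:
    y1 + 4y3 + 4y4 >= 2
    y2 + 3y3 + y4 >= 2
    y1, y2, y3, y4 >= 0

Solving the primal: x* = (0, 9).
  primal value c^T x* = 18.
Solving the dual: y* = (0, 0, 0, 2).
  dual value b^T y* = 18.
Strong duality: c^T x* = b^T y*. Confirmed.

18


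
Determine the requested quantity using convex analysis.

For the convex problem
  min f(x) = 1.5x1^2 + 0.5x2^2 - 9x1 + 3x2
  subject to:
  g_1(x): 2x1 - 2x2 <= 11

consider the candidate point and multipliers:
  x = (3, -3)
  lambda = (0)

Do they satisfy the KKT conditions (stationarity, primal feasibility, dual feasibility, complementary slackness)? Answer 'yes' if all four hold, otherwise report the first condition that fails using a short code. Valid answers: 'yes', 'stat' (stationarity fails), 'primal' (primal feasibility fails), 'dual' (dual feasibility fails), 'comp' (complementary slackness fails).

Gradient of f: grad f(x) = Q x + c = (0, 0)
Constraint values g_i(x) = a_i^T x - b_i:
  g_1((3, -3)) = 1
Stationarity residual: grad f(x) + sum_i lambda_i a_i = (0, 0)
  -> stationarity OK
Primal feasibility (all g_i <= 0): FAILS
Dual feasibility (all lambda_i >= 0): OK
Complementary slackness (lambda_i * g_i(x) = 0 for all i): OK

Verdict: the first failing condition is primal_feasibility -> primal.

primal


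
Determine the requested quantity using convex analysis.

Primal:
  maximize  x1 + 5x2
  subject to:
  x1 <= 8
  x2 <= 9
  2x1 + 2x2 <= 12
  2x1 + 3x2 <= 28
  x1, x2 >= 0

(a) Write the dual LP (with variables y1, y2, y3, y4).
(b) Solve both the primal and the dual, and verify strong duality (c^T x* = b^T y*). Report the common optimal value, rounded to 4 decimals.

The standard primal-dual pair for 'max c^T x s.t. A x <= b, x >= 0' is:
  Dual:  min b^T y  s.t.  A^T y >= c,  y >= 0.

So the dual LP is:
  minimize  8y1 + 9y2 + 12y3 + 28y4
  subject to:
    y1 + 2y3 + 2y4 >= 1
    y2 + 2y3 + 3y4 >= 5
    y1, y2, y3, y4 >= 0

Solving the primal: x* = (0, 6).
  primal value c^T x* = 30.
Solving the dual: y* = (0, 0, 2.5, 0).
  dual value b^T y* = 30.
Strong duality: c^T x* = b^T y*. Confirmed.

30


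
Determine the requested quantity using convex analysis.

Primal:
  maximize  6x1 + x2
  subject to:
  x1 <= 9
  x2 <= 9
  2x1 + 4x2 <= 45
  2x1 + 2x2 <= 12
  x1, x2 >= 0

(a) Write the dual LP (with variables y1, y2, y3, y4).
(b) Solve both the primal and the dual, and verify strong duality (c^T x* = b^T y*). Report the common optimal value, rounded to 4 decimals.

The standard primal-dual pair for 'max c^T x s.t. A x <= b, x >= 0' is:
  Dual:  min b^T y  s.t.  A^T y >= c,  y >= 0.

So the dual LP is:
  minimize  9y1 + 9y2 + 45y3 + 12y4
  subject to:
    y1 + 2y3 + 2y4 >= 6
    y2 + 4y3 + 2y4 >= 1
    y1, y2, y3, y4 >= 0

Solving the primal: x* = (6, 0).
  primal value c^T x* = 36.
Solving the dual: y* = (0, 0, 0, 3).
  dual value b^T y* = 36.
Strong duality: c^T x* = b^T y*. Confirmed.

36


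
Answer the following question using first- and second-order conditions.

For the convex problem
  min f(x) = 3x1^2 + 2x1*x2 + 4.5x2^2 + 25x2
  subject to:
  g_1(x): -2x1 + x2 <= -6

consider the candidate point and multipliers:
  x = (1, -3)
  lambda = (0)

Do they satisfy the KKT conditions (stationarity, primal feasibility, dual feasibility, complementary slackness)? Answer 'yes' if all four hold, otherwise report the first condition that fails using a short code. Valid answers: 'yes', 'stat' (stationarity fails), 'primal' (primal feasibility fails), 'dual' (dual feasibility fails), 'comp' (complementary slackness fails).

Gradient of f: grad f(x) = Q x + c = (0, 0)
Constraint values g_i(x) = a_i^T x - b_i:
  g_1((1, -3)) = 1
Stationarity residual: grad f(x) + sum_i lambda_i a_i = (0, 0)
  -> stationarity OK
Primal feasibility (all g_i <= 0): FAILS
Dual feasibility (all lambda_i >= 0): OK
Complementary slackness (lambda_i * g_i(x) = 0 for all i): OK

Verdict: the first failing condition is primal_feasibility -> primal.

primal


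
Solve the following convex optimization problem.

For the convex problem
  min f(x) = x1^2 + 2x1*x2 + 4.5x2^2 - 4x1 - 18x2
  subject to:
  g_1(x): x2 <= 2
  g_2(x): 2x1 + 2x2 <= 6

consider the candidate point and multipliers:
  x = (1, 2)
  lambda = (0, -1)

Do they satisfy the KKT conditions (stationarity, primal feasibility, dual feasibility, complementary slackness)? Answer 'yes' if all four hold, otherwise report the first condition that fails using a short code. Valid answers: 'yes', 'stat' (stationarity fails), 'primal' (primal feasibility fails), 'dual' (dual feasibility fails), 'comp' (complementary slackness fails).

Gradient of f: grad f(x) = Q x + c = (2, 2)
Constraint values g_i(x) = a_i^T x - b_i:
  g_1((1, 2)) = 0
  g_2((1, 2)) = 0
Stationarity residual: grad f(x) + sum_i lambda_i a_i = (0, 0)
  -> stationarity OK
Primal feasibility (all g_i <= 0): OK
Dual feasibility (all lambda_i >= 0): FAILS
Complementary slackness (lambda_i * g_i(x) = 0 for all i): OK

Verdict: the first failing condition is dual_feasibility -> dual.

dual


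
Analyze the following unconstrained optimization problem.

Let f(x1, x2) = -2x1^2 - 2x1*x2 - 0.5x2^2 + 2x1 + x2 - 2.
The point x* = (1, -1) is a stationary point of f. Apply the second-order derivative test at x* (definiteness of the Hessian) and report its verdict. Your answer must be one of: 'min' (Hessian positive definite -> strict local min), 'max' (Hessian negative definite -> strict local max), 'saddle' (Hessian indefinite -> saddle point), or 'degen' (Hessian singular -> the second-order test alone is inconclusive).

Compute the Hessian H = grad^2 f:
  H = [[-4, -2], [-2, -1]]
Verify stationarity: grad f(x*) = H x* + g = (0, 0).
Eigenvalues of H: -5, 0.
H has a zero eigenvalue (singular; negative semidefinite but not definite), so H is neither positive definite, negative definite, nor indefinite. The second-order test alone is inconclusive -> degen.
(Indeed, f is constant along the null direction of H through x*, so x* is not a strict local extremum.)

degen
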